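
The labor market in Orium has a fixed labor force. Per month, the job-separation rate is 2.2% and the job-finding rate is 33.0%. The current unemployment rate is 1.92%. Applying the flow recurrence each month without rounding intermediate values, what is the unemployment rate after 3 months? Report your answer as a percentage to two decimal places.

Unemployment rate after three months ≈ 5.07%.

With a fixed labor force, u_{t+1} = u_t + s·(1−u_t) − f·u_t = u_t·(1−s−f) + s.
Here 1−s−f = 0.648 and s = 0.022.
u_1 = 0.019200 × 0.648 + 0.022 = 0.034442.
u_2 = 0.034442 × 0.648 + 0.022 = 0.044318.
u_3 = 0.044318 × 0.648 + 0.022 = 0.050718.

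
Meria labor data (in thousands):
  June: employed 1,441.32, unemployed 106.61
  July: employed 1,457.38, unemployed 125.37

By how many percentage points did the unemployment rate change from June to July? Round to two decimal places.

June: labor force = 1,441.32 + 106.61 = 1,547.93; u = 106.61/1,547.93 = 6.89%.
July: labor force = 1,457.38 + 125.37 = 1,582.75; u = 125.37/1,582.75 = 7.92%.
Change = 7.92% − 6.89% = +1.03 pp.

The unemployment rate changed by +1.03 percentage points.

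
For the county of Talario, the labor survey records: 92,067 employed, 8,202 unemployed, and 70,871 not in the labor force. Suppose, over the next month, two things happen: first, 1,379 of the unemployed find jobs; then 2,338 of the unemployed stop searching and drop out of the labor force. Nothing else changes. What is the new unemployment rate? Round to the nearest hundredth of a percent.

Initially, labor force = 92,067 + 8,202 = 100,269, so u = 8,202/100,269 = 8.18%.
After the first change, unemployed falls and employed rises by 1,379; labor force unchanged → E = 93,446, U = 6,823, labor force = 100,269.
After the second change, unemployed and labor force both fall by 2,338 → E = 93,446, U = 4,485, labor force = 97,931.
New unemployment rate = 4,485 / 97,931 = 4.58%.

New unemployment rate ≈ 4.58%.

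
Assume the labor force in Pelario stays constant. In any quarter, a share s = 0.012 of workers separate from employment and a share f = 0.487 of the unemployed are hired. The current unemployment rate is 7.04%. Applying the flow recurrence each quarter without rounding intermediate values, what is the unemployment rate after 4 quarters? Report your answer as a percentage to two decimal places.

With a fixed labor force, u_{t+1} = u_t + s·(1−u_t) − f·u_t = u_t·(1−s−f) + s.
Here 1−s−f = 0.501 and s = 0.012.
u_1 = 0.070400 × 0.501 + 0.012 = 0.047270.
u_2 = 0.047270 × 0.501 + 0.012 = 0.035682.
u_3 = 0.035682 × 0.501 + 0.012 = 0.029877.
u_4 = 0.029877 × 0.501 + 0.012 = 0.026968.

Unemployment rate after four quarters ≈ 2.70%.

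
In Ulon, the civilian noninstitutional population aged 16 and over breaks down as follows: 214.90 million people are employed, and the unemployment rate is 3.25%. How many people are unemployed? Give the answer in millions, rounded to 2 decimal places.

About 7.22 million are unemployed.

Let U be the number unemployed. The labor force is E + U, and U/(E+U) = 0.0325.
So U = 0.0325 × 214.90 / (1 − 0.0325) = 6.9843 / 0.9675 ≈ 7.22 million.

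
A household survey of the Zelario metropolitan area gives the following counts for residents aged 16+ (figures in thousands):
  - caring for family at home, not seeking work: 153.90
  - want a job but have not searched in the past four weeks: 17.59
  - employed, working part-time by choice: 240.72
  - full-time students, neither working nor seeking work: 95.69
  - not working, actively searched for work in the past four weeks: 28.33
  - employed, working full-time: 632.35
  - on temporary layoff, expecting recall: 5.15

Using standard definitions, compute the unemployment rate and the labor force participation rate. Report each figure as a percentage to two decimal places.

Unemployment rate ≈ 3.69%; labor force participation rate ≈ 77.24%.

Employed = 240.72 + 632.35 = 873.07 thousand.
Unemployed = 28.33 + 5.15 = 33.48 thousand (jobless and actively searching, or on temporary layoff).
Labor force = 873.07 + 33.48 = 906.55 thousand.
Not in labor force = 153.90 + 17.59 + 95.69 = 267.18 thousand (those not working and not actively searching are outside the labor force — including those who want a job but have given up searching).
Civilian working-age population = 906.55 + 267.18 = 1,173.73 thousand.
Unemployment rate = 33.48 / 906.55 = 3.69%.
Labor force participation rate = 906.55 / 1,173.73 = 77.24%.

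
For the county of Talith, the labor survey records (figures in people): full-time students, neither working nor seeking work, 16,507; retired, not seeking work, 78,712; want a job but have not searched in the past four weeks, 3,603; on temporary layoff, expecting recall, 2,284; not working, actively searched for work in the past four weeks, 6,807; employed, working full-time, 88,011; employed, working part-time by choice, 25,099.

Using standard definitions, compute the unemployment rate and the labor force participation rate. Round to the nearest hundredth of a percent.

Employed = 88,011 + 25,099 = 113,110.
Unemployed = 2,284 + 6,807 = 9,091 (jobless and actively searching, or on temporary layoff).
Labor force = 113,110 + 9,091 = 122,201.
Not in labor force = 16,507 + 78,712 + 3,603 = 98,822 (those not working and not actively searching are outside the labor force — including those who want a job but have given up searching).
Civilian working-age population = 122,201 + 98,822 = 221,023.
Unemployment rate = 9,091 / 122,201 = 7.44%.
Labor force participation rate = 122,201 / 221,023 = 55.29%.

Unemployment rate ≈ 7.44%; labor force participation rate ≈ 55.29%.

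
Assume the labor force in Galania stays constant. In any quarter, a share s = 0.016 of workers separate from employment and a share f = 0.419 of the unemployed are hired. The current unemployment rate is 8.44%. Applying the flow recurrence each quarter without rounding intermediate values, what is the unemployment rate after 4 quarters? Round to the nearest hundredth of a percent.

With a fixed labor force, u_{t+1} = u_t + s·(1−u_t) − f·u_t = u_t·(1−s−f) + s.
Here 1−s−f = 0.565 and s = 0.016.
u_1 = 0.084400 × 0.565 + 0.016 = 0.063686.
u_2 = 0.063686 × 0.565 + 0.016 = 0.051983.
u_3 = 0.051983 × 0.565 + 0.016 = 0.045370.
u_4 = 0.045370 × 0.565 + 0.016 = 0.041634.

Unemployment rate after four quarters ≈ 4.16%.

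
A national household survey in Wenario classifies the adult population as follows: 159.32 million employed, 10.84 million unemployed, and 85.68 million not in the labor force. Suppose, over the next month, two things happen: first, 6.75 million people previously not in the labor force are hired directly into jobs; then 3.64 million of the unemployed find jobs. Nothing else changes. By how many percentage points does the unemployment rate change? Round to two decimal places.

The unemployment rate changes by −2.30 percentage points.

Initially, labor force = 159.32 + 10.84 = 170.16 million, so u = 10.84/170.16 = 6.37%.
After the first change, employed and labor force both rise by 6.75; unemployed unchanged → E = 166.07, U = 10.84, labor force = 176.91 million.
After the second change, unemployed falls and employed rises by 3.64; labor force unchanged → E = 169.71, U = 7.20, labor force = 176.91 million.
New unemployment rate = 7.20 / 176.91 = 4.07%.
Change = 4.07% − 6.37% = −2.30 percentage points.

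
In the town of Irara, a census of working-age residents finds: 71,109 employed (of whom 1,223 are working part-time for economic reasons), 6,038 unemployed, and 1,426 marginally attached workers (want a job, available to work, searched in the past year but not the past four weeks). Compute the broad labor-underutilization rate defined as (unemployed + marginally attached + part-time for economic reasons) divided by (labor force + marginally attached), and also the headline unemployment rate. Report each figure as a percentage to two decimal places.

Broad underutilization rate ≈ 11.06%; headline unemployment rate ≈ 7.83%.

Labor force = 71,109 + 6,038 = 77,147.
Numerator = 6,038 + 1,426 + 1,223 = 8,687.
Denominator = 77,147 + 1,426 = 78,573.
Broad rate = 8,687 / 78,573 = 11.06%.
Headline unemployment rate = 6,038 / 77,147 = 7.83%.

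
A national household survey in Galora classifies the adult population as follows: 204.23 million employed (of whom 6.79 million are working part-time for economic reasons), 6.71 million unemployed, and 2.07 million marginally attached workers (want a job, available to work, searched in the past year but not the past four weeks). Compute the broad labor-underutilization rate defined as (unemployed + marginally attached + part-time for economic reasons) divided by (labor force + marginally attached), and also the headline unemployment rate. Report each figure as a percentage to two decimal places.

Broad underutilization rate ≈ 7.31%; headline unemployment rate ≈ 3.18%.

Labor force = 204.23 + 6.71 = 210.94 million.
Numerator = 6.71 + 2.07 + 6.79 = 15.57 million.
Denominator = 210.94 + 2.07 = 213.01 million.
Broad rate = 15.57 / 213.01 = 7.31%.
Headline unemployment rate = 6.71 / 210.94 = 3.18%.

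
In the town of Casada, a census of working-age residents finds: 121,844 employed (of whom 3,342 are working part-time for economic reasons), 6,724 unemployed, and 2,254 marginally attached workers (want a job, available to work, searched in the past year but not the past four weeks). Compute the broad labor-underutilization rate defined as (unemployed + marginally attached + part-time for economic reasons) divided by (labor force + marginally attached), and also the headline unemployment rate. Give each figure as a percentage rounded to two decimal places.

Labor force = 121,844 + 6,724 = 128,568.
Numerator = 6,724 + 2,254 + 3,342 = 12,320.
Denominator = 128,568 + 2,254 = 130,822.
Broad rate = 12,320 / 130,822 = 9.42%.
Headline unemployment rate = 6,724 / 128,568 = 5.23%.

Broad underutilization rate ≈ 9.42%; headline unemployment rate ≈ 5.23%.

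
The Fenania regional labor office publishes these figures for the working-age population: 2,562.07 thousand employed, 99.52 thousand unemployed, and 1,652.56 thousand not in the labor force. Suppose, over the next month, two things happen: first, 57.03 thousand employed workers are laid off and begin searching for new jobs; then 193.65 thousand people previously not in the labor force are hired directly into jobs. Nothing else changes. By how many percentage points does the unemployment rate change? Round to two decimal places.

The unemployment rate changes by +1.74 percentage points.

Initially, labor force = 2,562.07 + 99.52 = 2,661.59 thousand, so u = 99.52/2,661.59 = 3.74%.
After the first change, employed falls and unemployed rises by 57.03; labor force unchanged → E = 2,505.04, U = 156.55, labor force = 2,661.59 thousand.
After the second change, employed and labor force both rise by 193.65; unemployed unchanged → E = 2,698.69, U = 156.55, labor force = 2,855.24 thousand.
New unemployment rate = 156.55 / 2,855.24 = 5.48%.
Change = 5.48% − 3.74% = +1.74 percentage points.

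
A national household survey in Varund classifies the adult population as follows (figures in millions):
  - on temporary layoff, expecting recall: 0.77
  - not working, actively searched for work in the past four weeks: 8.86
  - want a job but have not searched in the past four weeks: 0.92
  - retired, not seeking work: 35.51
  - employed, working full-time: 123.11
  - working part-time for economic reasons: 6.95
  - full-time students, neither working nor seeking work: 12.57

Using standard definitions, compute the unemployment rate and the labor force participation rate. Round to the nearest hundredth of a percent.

Employed = 123.11 + 6.95 = 130.06 million (anyone who worked, including part-time for economic reasons, counts as employed).
Unemployed = 0.77 + 8.86 = 9.63 million (jobless and actively searching, or on temporary layoff).
Labor force = 130.06 + 9.63 = 139.69 million.
Not in labor force = 0.92 + 35.51 + 12.57 = 49.00 million (those not working and not actively searching are outside the labor force — including those who want a job but have given up searching).
Civilian working-age population = 139.69 + 49.00 = 188.69 million.
Unemployment rate = 9.63 / 139.69 = 6.89%.
Labor force participation rate = 139.69 / 188.69 = 74.03%.

Unemployment rate ≈ 6.89%; labor force participation rate ≈ 74.03%.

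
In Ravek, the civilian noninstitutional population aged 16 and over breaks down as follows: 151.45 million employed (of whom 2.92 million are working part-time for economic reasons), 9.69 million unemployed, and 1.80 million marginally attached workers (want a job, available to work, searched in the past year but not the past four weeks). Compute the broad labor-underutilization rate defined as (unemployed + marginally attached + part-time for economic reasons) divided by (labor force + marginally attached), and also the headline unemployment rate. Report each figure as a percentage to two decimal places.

Labor force = 151.45 + 9.69 = 161.14 million.
Numerator = 9.69 + 1.80 + 2.92 = 14.41 million.
Denominator = 161.14 + 1.80 = 162.94 million.
Broad rate = 14.41 / 162.94 = 8.84%.
Headline unemployment rate = 9.69 / 161.14 = 6.01%.

Broad underutilization rate ≈ 8.84%; headline unemployment rate ≈ 6.01%.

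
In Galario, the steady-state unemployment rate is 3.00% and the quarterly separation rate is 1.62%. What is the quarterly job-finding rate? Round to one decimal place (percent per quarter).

From u* = s/(s+f): f = s·(1−u)/u.
f = 1.62 × (1 − 0.0300) / 0.0300 = 1.5714 / 0.0300 ≈ 52.4% per quarter.

Job-finding rate ≈ 52.4% per quarter.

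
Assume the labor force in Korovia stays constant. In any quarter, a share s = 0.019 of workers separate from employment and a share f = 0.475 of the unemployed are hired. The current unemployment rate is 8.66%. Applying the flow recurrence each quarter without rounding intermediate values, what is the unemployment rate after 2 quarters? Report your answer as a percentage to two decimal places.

Unemployment rate after two quarters ≈ 5.08%.

With a fixed labor force, u_{t+1} = u_t + s·(1−u_t) − f·u_t = u_t·(1−s−f) + s.
Here 1−s−f = 0.506 and s = 0.019.
u_1 = 0.086600 × 0.506 + 0.019 = 0.062820.
u_2 = 0.062820 × 0.506 + 0.019 = 0.050787.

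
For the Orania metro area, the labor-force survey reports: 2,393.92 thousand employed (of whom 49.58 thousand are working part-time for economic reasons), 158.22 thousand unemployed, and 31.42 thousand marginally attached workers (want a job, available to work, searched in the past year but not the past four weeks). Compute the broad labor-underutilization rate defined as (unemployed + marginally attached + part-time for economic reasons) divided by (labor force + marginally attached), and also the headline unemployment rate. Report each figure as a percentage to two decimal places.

Broad underutilization rate ≈ 9.26%; headline unemployment rate ≈ 6.20%.

Labor force = 2,393.92 + 158.22 = 2,552.14 thousand.
Numerator = 158.22 + 31.42 + 49.58 = 239.22 thousand.
Denominator = 2,552.14 + 31.42 = 2,583.56 thousand.
Broad rate = 239.22 / 2,583.56 = 9.26%.
Headline unemployment rate = 158.22 / 2,552.14 = 6.20%.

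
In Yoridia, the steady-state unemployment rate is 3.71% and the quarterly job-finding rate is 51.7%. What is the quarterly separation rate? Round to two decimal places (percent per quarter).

Separation rate ≈ 1.99% per quarter.

From u* = s/(s+f): s = u·f/(1−u).
s = 0.0371 × 51.7 / (1 − 0.0371) = 1.9181 / 0.9629 ≈ 1.99% per quarter.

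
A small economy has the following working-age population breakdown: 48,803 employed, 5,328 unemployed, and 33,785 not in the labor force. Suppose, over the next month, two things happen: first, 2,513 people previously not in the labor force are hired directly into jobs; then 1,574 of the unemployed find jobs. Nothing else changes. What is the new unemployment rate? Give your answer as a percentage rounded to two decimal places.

Initially, labor force = 48,803 + 5,328 = 54,131, so u = 5,328/54,131 = 9.84%.
After the first change, employed and labor force both rise by 2,513; unemployed unchanged → E = 51,316, U = 5,328, labor force = 56,644.
After the second change, unemployed falls and employed rises by 1,574; labor force unchanged → E = 52,890, U = 3,754, labor force = 56,644.
New unemployment rate = 3,754 / 56,644 = 6.63%.

New unemployment rate ≈ 6.63%.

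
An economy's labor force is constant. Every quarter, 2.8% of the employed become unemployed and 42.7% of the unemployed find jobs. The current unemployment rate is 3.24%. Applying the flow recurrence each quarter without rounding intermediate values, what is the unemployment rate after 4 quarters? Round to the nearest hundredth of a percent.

With a fixed labor force, u_{t+1} = u_t + s·(1−u_t) − f·u_t = u_t·(1−s−f) + s.
Here 1−s−f = 0.545 and s = 0.028.
u_1 = 0.032400 × 0.545 + 0.028 = 0.045658.
u_2 = 0.045658 × 0.545 + 0.028 = 0.052884.
u_3 = 0.052884 × 0.545 + 0.028 = 0.056822.
u_4 = 0.056822 × 0.545 + 0.028 = 0.058968.

Unemployment rate after four quarters ≈ 5.90%.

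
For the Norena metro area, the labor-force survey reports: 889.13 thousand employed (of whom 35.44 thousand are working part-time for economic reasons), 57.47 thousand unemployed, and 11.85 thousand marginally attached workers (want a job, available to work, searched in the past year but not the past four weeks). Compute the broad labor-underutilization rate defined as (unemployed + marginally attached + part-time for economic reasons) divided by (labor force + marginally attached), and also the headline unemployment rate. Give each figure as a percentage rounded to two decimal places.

Labor force = 889.13 + 57.47 = 946.60 thousand.
Numerator = 57.47 + 11.85 + 35.44 = 104.76 thousand.
Denominator = 946.60 + 11.85 = 958.45 thousand.
Broad rate = 104.76 / 958.45 = 10.93%.
Headline unemployment rate = 57.47 / 946.60 = 6.07%.

Broad underutilization rate ≈ 10.93%; headline unemployment rate ≈ 6.07%.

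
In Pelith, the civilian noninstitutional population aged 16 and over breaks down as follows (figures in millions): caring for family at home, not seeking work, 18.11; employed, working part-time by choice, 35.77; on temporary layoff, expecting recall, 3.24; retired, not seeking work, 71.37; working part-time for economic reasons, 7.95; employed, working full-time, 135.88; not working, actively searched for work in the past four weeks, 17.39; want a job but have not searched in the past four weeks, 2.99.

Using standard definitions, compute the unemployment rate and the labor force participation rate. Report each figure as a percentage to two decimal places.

Employed = 35.77 + 7.95 + 135.88 = 179.60 million (anyone who worked, including part-time for economic reasons, counts as employed).
Unemployed = 3.24 + 17.39 = 20.63 million (jobless and actively searching, or on temporary layoff).
Labor force = 179.60 + 20.63 = 200.23 million.
Not in labor force = 18.11 + 71.37 + 2.99 = 92.47 million (those not working and not actively searching are outside the labor force — including those who want a job but have given up searching).
Civilian working-age population = 200.23 + 92.47 = 292.70 million.
Unemployment rate = 20.63 / 200.23 = 10.30%.
Labor force participation rate = 200.23 / 292.70 = 68.41%.

Unemployment rate ≈ 10.30%; labor force participation rate ≈ 68.41%.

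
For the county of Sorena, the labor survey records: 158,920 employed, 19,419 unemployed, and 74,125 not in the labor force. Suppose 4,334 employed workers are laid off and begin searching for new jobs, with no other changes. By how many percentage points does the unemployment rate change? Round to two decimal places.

The unemployment rate changes by +2.43 percentage points.

Initially, labor force = 158,920 + 19,419 = 178,339, so u = 19,419/178,339 = 10.89%.
After the change, employed falls and unemployed rises by 4,334; labor force unchanged → E = 154,586, U = 23,753, labor force = 178,339.
New unemployment rate = 23,753 / 178,339 = 13.32%.
Change = 13.32% − 10.89% = +2.43 percentage points.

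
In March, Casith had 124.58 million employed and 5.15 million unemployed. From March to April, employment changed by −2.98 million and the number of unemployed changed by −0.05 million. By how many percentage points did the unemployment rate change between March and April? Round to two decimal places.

The unemployment rate changed by +0.06 percentage points.

March: labor force = 124.58 + 5.15 = 129.73; u = 5.15/129.73 = 3.97%.
April: labor force = 121.60 + 5.10 = 126.70; u = 5.10/126.70 = 4.03%.
Change = 4.03% − 3.97% = +0.06 pp.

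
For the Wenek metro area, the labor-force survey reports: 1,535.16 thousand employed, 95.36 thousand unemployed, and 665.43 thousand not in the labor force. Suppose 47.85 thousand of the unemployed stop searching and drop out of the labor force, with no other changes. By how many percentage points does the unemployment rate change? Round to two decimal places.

Initially, labor force = 1,535.16 + 95.36 = 1,630.52 thousand, so u = 95.36/1,630.52 = 5.85%.
After the change, unemployed and labor force both fall by 47.85 → E = 1,535.16, U = 47.51, labor force = 1,582.67 thousand.
New unemployment rate = 47.51 / 1,582.67 = 3.00%.
Change = 3.00% − 5.85% = −2.85 percentage points.

The unemployment rate changes by −2.85 percentage points.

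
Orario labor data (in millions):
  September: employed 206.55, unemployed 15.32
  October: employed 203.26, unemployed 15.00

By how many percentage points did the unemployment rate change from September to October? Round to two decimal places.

September: labor force = 206.55 + 15.32 = 221.87; u = 15.32/221.87 = 6.90%.
October: labor force = 203.26 + 15.00 = 218.26; u = 15.00/218.26 = 6.87%.
Change = 6.87% − 6.90% = −0.03 pp.

The unemployment rate changed by −0.03 percentage points.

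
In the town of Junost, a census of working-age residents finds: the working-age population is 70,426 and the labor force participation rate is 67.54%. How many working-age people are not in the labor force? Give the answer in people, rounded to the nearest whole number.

Share not in the labor force = 1 − 0.6754 = 0.3246.
Not in labor force = 0.3246 × 70,426 ≈ 22,860.

About 22,860 are not in the labor force.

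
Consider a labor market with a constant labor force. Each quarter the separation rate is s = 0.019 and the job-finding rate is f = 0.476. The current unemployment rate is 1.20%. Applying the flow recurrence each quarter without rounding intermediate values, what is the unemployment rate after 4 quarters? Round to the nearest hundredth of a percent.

With a fixed labor force, u_{t+1} = u_t + s·(1−u_t) − f·u_t = u_t·(1−s−f) + s.
Here 1−s−f = 0.505 and s = 0.019.
u_1 = 0.012000 × 0.505 + 0.019 = 0.025060.
u_2 = 0.025060 × 0.505 + 0.019 = 0.031655.
u_3 = 0.031655 × 0.505 + 0.019 = 0.034986.
u_4 = 0.034986 × 0.505 + 0.019 = 0.036668.

Unemployment rate after four quarters ≈ 3.67%.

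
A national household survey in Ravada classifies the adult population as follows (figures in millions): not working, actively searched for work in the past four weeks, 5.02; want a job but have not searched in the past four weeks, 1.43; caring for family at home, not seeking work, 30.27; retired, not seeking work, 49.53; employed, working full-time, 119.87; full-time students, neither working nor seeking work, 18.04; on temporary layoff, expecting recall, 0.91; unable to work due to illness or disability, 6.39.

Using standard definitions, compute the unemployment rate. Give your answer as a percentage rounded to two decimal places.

Unemployment rate ≈ 4.71%.

Employed = 119.87 million.
Unemployed = 5.02 + 0.91 = 5.93 million (jobless and actively searching, or on temporary layoff).
Labor force = 119.87 + 5.93 = 125.80 million.
Unemployment rate = 5.93 / 125.80 = 4.71%.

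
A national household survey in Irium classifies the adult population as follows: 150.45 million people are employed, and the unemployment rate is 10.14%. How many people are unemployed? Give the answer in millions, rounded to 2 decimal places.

Let U be the number unemployed. The labor force is E + U, and U/(E+U) = 0.1014.
So U = 0.1014 × 150.45 / (1 − 0.1014) = 15.2556 / 0.8986 ≈ 16.98 million.

About 16.98 million are unemployed.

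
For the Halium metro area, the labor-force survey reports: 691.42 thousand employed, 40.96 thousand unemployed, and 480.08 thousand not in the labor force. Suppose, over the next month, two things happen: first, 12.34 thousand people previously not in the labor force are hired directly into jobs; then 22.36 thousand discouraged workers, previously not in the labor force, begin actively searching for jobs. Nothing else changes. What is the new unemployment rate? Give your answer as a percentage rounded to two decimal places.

New unemployment rate ≈ 8.25%.

Initially, labor force = 691.42 + 40.96 = 732.38 thousand, so u = 40.96/732.38 = 5.59%.
After the first change, employed and labor force both rise by 12.34; unemployed unchanged → E = 703.76, U = 40.96, labor force = 744.72 thousand.
After the second change, unemployed and labor force both rise by 22.36 → E = 703.76, U = 63.32, labor force = 767.08 thousand.
New unemployment rate = 63.32 / 767.08 = 8.25%.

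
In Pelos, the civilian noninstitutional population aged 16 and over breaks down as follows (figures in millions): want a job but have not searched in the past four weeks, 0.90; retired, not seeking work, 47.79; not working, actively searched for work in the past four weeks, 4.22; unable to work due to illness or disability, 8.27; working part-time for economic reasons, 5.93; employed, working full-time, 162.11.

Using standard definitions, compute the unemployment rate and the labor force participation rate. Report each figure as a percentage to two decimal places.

Unemployment rate ≈ 2.45%; labor force participation rate ≈ 75.15%.

Employed = 5.93 + 162.11 = 168.04 million (anyone who worked, including part-time for economic reasons, counts as employed).
Unemployed = 4.22 million.
Labor force = 168.04 + 4.22 = 172.26 million.
Not in labor force = 0.90 + 47.79 + 8.27 = 56.96 million (those not working and not actively searching are outside the labor force — including those who want a job but have given up searching).
Civilian working-age population = 172.26 + 56.96 = 229.22 million.
Unemployment rate = 4.22 / 172.26 = 2.45%.
Labor force participation rate = 172.26 / 229.22 = 75.15%.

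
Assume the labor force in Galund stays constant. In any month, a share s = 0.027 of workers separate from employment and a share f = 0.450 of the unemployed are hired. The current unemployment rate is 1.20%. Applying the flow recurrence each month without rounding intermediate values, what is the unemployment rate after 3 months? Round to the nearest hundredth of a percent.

With a fixed labor force, u_{t+1} = u_t + s·(1−u_t) − f·u_t = u_t·(1−s−f) + s.
Here 1−s−f = 0.523 and s = 0.027.
u_1 = 0.012000 × 0.523 + 0.027 = 0.033276.
u_2 = 0.033276 × 0.523 + 0.027 = 0.044403.
u_3 = 0.044403 × 0.523 + 0.027 = 0.050223.

Unemployment rate after three months ≈ 5.02%.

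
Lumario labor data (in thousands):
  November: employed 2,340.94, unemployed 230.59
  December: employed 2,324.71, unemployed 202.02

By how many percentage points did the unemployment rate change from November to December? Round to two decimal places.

The unemployment rate changed by −0.97 percentage points.

November: labor force = 2,340.94 + 230.59 = 2,571.53; u = 230.59/2,571.53 = 8.97%.
December: labor force = 2,324.71 + 202.02 = 2,526.73; u = 202.02/2,526.73 = 8.00%.
Change = 8.00% − 8.97% = −0.97 pp.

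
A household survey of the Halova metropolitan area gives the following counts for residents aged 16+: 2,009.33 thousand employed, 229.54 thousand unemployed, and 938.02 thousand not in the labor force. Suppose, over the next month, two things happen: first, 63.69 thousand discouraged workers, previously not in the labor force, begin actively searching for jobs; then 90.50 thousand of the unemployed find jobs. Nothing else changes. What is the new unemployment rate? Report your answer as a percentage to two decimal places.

Initially, labor force = 2,009.33 + 229.54 = 2,238.87 thousand, so u = 229.54/2,238.87 = 10.25%.
After the first change, unemployed and labor force both rise by 63.69 → E = 2,009.33, U = 293.23, labor force = 2,302.56 thousand.
After the second change, unemployed falls and employed rises by 90.50; labor force unchanged → E = 2,099.83, U = 202.73, labor force = 2,302.56 thousand.
New unemployment rate = 202.73 / 2,302.56 = 8.80%.

New unemployment rate ≈ 8.80%.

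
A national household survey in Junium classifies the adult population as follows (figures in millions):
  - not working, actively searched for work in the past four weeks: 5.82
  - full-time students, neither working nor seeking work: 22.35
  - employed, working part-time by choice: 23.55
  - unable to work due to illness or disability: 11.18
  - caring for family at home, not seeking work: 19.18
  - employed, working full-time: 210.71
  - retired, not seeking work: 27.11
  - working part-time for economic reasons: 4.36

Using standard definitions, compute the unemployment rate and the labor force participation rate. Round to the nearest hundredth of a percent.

Employed = 23.55 + 210.71 + 4.36 = 238.62 million (anyone who worked, including part-time for economic reasons, counts as employed).
Unemployed = 5.82 million.
Labor force = 238.62 + 5.82 = 244.44 million.
Not in labor force = 22.35 + 11.18 + 19.18 + 27.11 = 79.82 million (those not working and not actively searching are outside the labor force).
Civilian working-age population = 244.44 + 79.82 = 324.26 million.
Unemployment rate = 5.82 / 244.44 = 2.38%.
Labor force participation rate = 244.44 / 324.26 = 75.38%.

Unemployment rate ≈ 2.38%; labor force participation rate ≈ 75.38%.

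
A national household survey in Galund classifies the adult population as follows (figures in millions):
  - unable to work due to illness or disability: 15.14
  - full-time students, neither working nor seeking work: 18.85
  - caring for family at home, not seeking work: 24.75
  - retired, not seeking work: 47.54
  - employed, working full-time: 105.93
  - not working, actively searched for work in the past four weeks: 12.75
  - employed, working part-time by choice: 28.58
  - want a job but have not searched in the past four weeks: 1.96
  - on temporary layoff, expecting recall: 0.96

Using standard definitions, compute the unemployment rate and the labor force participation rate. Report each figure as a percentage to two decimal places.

Unemployment rate ≈ 9.25%; labor force participation rate ≈ 57.79%.

Employed = 105.93 + 28.58 = 134.51 million.
Unemployed = 12.75 + 0.96 = 13.71 million (jobless and actively searching, or on temporary layoff).
Labor force = 134.51 + 13.71 = 148.22 million.
Not in labor force = 15.14 + 18.85 + 24.75 + 47.54 + 1.96 = 108.24 million (those not working and not actively searching are outside the labor force — including those who want a job but have given up searching).
Civilian working-age population = 148.22 + 108.24 = 256.46 million.
Unemployment rate = 13.71 / 148.22 = 9.25%.
Labor force participation rate = 148.22 / 256.46 = 57.79%.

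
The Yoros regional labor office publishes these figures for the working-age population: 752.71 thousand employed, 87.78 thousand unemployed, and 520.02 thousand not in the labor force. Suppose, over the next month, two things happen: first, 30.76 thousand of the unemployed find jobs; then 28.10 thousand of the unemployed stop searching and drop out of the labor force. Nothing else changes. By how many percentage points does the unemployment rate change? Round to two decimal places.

Initially, labor force = 752.71 + 87.78 = 840.49 thousand, so u = 87.78/840.49 = 10.44%.
After the first change, unemployed falls and employed rises by 30.76; labor force unchanged → E = 783.47, U = 57.02, labor force = 840.49 thousand.
After the second change, unemployed and labor force both fall by 28.10 → E = 783.47, U = 28.92, labor force = 812.39 thousand.
New unemployment rate = 28.92 / 812.39 = 3.56%.
Change = 3.56% − 10.44% = −6.88 percentage points.

The unemployment rate changes by −6.88 percentage points.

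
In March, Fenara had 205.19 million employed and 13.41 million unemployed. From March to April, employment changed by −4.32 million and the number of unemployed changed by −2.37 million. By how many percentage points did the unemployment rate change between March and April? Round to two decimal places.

March: labor force = 205.19 + 13.41 = 218.60; u = 13.41/218.60 = 6.13%.
April: labor force = 200.87 + 11.04 = 211.91; u = 11.04/211.91 = 5.21%.
Change = 5.21% − 6.13% = −0.92 pp.

The unemployment rate changed by −0.92 percentage points.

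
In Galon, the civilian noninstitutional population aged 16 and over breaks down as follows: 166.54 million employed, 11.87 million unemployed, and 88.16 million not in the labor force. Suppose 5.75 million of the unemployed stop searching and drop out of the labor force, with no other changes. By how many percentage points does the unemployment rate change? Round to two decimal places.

Initially, labor force = 166.54 + 11.87 = 178.41 million, so u = 11.87/178.41 = 6.65%.
After the change, unemployed and labor force both fall by 5.75 → E = 166.54, U = 6.12, labor force = 172.66 million.
New unemployment rate = 6.12 / 172.66 = 3.54%.
Change = 3.54% − 6.65% = −3.11 percentage points.

The unemployment rate changes by −3.11 percentage points.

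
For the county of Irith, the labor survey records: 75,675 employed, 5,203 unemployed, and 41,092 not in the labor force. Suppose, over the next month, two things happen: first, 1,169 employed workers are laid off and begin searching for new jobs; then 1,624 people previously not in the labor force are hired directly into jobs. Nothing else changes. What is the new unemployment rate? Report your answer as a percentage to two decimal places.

Initially, labor force = 75,675 + 5,203 = 80,878, so u = 5,203/80,878 = 6.43%.
After the first change, employed falls and unemployed rises by 1,169; labor force unchanged → E = 74,506, U = 6,372, labor force = 80,878.
After the second change, employed and labor force both rise by 1,624; unemployed unchanged → E = 76,130, U = 6,372, labor force = 82,502.
New unemployment rate = 6,372 / 82,502 = 7.72%.

New unemployment rate ≈ 7.72%.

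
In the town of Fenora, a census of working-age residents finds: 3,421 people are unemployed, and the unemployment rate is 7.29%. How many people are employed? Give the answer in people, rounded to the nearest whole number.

About 43,506 are employed.

Labor force = U / u = 3,421 / 0.0729 ≈ 46,927.
Employed = labor force − unemployed = 46,927 − 3,421 = 43,506.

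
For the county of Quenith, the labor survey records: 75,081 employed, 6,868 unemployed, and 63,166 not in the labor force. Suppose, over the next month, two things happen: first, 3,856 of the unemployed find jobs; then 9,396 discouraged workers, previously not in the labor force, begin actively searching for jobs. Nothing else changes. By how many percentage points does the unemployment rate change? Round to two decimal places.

The unemployment rate changes by +5.20 percentage points.

Initially, labor force = 75,081 + 6,868 = 81,949, so u = 6,868/81,949 = 8.38%.
After the first change, unemployed falls and employed rises by 3,856; labor force unchanged → E = 78,937, U = 3,012, labor force = 81,949.
After the second change, unemployed and labor force both rise by 9,396 → E = 78,937, U = 12,408, labor force = 91,345.
New unemployment rate = 12,408 / 91,345 = 13.58%.
Change = 13.58% − 8.38% = +5.20 percentage points.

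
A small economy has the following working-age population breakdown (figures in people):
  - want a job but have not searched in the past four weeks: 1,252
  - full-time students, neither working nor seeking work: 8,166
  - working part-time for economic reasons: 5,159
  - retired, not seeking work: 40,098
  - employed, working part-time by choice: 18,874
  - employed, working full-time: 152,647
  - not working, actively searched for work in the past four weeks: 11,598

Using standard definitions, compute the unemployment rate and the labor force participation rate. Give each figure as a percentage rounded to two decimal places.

Employed = 5,159 + 18,874 + 152,647 = 176,680 (anyone who worked, including part-time for economic reasons, counts as employed).
Unemployed = 11,598.
Labor force = 176,680 + 11,598 = 188,278.
Not in labor force = 1,252 + 8,166 + 40,098 = 49,516 (those not working and not actively searching are outside the labor force — including those who want a job but have given up searching).
Civilian working-age population = 188,278 + 49,516 = 237,794.
Unemployment rate = 11,598 / 188,278 = 6.16%.
Labor force participation rate = 188,278 / 237,794 = 79.18%.

Unemployment rate ≈ 6.16%; labor force participation rate ≈ 79.18%.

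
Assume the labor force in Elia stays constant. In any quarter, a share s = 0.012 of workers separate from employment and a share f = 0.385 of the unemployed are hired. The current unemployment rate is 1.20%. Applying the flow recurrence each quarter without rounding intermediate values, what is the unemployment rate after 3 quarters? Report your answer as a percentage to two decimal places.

With a fixed labor force, u_{t+1} = u_t + s·(1−u_t) − f·u_t = u_t·(1−s−f) + s.
Here 1−s−f = 0.603 and s = 0.012.
u_1 = 0.012000 × 0.603 + 0.012 = 0.019236.
u_2 = 0.019236 × 0.603 + 0.012 = 0.023599.
u_3 = 0.023599 × 0.603 + 0.012 = 0.026230.

Unemployment rate after three quarters ≈ 2.62%.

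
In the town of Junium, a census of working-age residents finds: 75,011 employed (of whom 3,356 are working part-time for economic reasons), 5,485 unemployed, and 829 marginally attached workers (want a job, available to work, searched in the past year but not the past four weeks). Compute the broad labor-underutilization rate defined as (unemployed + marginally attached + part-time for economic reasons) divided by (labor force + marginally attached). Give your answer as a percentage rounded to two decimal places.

Labor force = 75,011 + 5,485 = 80,496.
Numerator = 5,485 + 829 + 3,356 = 9,670.
Denominator = 80,496 + 829 = 81,325.
Broad rate = 9,670 / 81,325 = 11.89%.

Broad underutilization rate ≈ 11.89%.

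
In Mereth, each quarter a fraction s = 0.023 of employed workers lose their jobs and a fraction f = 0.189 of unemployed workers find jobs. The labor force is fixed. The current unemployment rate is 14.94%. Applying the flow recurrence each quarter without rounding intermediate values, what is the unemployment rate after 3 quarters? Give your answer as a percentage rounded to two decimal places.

With a fixed labor force, u_{t+1} = u_t + s·(1−u_t) − f·u_t = u_t·(1−s−f) + s.
Here 1−s−f = 0.788 and s = 0.023.
u_1 = 0.149400 × 0.788 + 0.023 = 0.140727.
u_2 = 0.140727 × 0.788 + 0.023 = 0.133893.
u_3 = 0.133893 × 0.788 + 0.023 = 0.128508.

Unemployment rate after three quarters ≈ 12.85%.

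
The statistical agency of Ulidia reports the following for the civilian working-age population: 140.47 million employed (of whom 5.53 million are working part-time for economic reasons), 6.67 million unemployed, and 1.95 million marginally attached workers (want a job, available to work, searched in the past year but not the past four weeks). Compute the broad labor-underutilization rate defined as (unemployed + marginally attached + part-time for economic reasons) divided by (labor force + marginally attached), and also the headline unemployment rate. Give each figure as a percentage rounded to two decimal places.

Broad underutilization rate ≈ 9.49%; headline unemployment rate ≈ 4.53%.

Labor force = 140.47 + 6.67 = 147.14 million.
Numerator = 6.67 + 1.95 + 5.53 = 14.15 million.
Denominator = 147.14 + 1.95 = 149.09 million.
Broad rate = 14.15 / 149.09 = 9.49%.
Headline unemployment rate = 6.67 / 147.14 = 4.53%.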